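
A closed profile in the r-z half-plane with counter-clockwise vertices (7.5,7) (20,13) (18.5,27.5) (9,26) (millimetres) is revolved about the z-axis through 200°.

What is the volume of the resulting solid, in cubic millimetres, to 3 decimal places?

Volume = 8720.974 mm³

Profile (r,z), 4 vertices: (7.5,7) (20,13) (18.5,27.5) (9,26)
edge 0: (7.5,7)→(20,13)  cross = 7.5·13 − 20·7 = -42.5000; (r_i+r_j)·cross = 27.5·-42.5000 = -1168.7500
edge 1: (20,13)→(18.5,27.5)  cross = 20·27.5 − 18.5·13 = 309.5000; (r_i+r_j)·cross = 38.5·309.5000 = 11915.7500
edge 2: (18.5,27.5)→(9,26)  cross = 18.5·26 − 9·27.5 = 233.5000; (r_i+r_j)·cross = 27.5·233.5000 = 6421.2500
edge 3: (9,26)→(7.5,7)  cross = 9·7 − 7.5·26 = -132.0000; (r_i+r_j)·cross = 16.5·-132.0000 = -2178.0000
Σcross = 368.5000 → A = |Σcross|/2 = 184.2500 mm²
Σ(r_i+r_j)·cross = 14990.2500 → first moment M = |Σ|/6 = 2498.3750
R_c = M/A = 2498.3750/184.2500 = 13.5597 mm
θ = 200° = 3.490659 rad
V = θ·R_c·A = 3.490659·13.5597·184.2500 = 8720.974 mm³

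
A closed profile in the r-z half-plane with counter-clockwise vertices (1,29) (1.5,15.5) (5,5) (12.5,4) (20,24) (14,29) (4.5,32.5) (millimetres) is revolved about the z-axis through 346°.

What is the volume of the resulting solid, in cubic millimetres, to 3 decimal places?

Volume = 20853.622 mm³

Profile (r,z), 7 vertices: (1,29) (1.5,15.5) (5,5) (12.5,4) (20,24) (14,29) (4.5,32.5)
edge 0: (1,29)→(1.5,15.5)  cross = 1·15.5 − 1.5·29 = -28.0000; (r_i+r_j)·cross = 2.5·-28.0000 = -70.0000
edge 1: (1.5,15.5)→(5,5)  cross = 1.5·5 − 5·15.5 = -70.0000; (r_i+r_j)·cross = 6.5·-70.0000 = -455.0000
edge 2: (5,5)→(12.5,4)  cross = 5·4 − 12.5·5 = -42.5000; (r_i+r_j)·cross = 17.5·-42.5000 = -743.7500
edge 3: (12.5,4)→(20,24)  cross = 12.5·24 − 20·4 = 220.0000; (r_i+r_j)·cross = 32.5·220.0000 = 7150.0000
edge 4: (20,24)→(14,29)  cross = 20·29 − 14·24 = 244.0000; (r_i+r_j)·cross = 34·244.0000 = 8296.0000
edge 5: (14,29)→(4.5,32.5)  cross = 14·32.5 − 4.5·29 = 324.5000; (r_i+r_j)·cross = 18.5·324.5000 = 6003.2500
edge 6: (4.5,32.5)→(1,29)  cross = 4.5·29 − 1·32.5 = 98.0000; (r_i+r_j)·cross = 5.5·98.0000 = 539.0000
Σcross = 746.0000 → A = |Σcross|/2 = 373.0000 mm²
Σ(r_i+r_j)·cross = 20719.5000 → first moment M = |Σ|/6 = 3453.2500
R_c = M/A = 3453.2500/373.0000 = 9.2580 mm
θ = 346° = 6.038839 rad
V = θ·R_c·A = 6.038839·9.2580·373.0000 = 20853.622 mm³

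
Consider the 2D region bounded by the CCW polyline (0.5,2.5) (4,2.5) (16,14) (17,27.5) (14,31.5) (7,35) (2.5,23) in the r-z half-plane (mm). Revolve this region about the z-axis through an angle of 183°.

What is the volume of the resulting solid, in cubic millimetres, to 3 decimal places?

Profile (r,z), 7 vertices: (0.5,2.5) (4,2.5) (16,14) (17,27.5) (14,31.5) (7,35) (2.5,23)
edge 0: (0.5,2.5)→(4,2.5)  cross = 0.5·2.5 − 4·2.5 = -8.7500; (r_i+r_j)·cross = 4.5·-8.7500 = -39.3750
edge 1: (4,2.5)→(16,14)  cross = 4·14 − 16·2.5 = 16.0000; (r_i+r_j)·cross = 20·16.0000 = 320.0000
edge 2: (16,14)→(17,27.5)  cross = 16·27.5 − 17·14 = 202.0000; (r_i+r_j)·cross = 33·202.0000 = 6666.0000
edge 3: (17,27.5)→(14,31.5)  cross = 17·31.5 − 14·27.5 = 150.5000; (r_i+r_j)·cross = 31·150.5000 = 4665.5000
edge 4: (14,31.5)→(7,35)  cross = 14·35 − 7·31.5 = 269.5000; (r_i+r_j)·cross = 21·269.5000 = 5659.5000
edge 5: (7,35)→(2.5,23)  cross = 7·23 − 2.5·35 = 73.5000; (r_i+r_j)·cross = 9.5·73.5000 = 698.2500
edge 6: (2.5,23)→(0.5,2.5)  cross = 2.5·2.5 − 0.5·23 = -5.2500; (r_i+r_j)·cross = 3·-5.2500 = -15.7500
Σcross = 697.5000 → A = |Σcross|/2 = 348.7500 mm²
Σ(r_i+r_j)·cross = 17954.1250 → first moment M = |Σ|/6 = 2992.3542
R_c = M/A = 2992.3542/348.7500 = 8.5802 mm
θ = 183° = 3.193953 rad
V = θ·R_c·A = 3.193953·8.5802·348.7500 = 9557.437 mm³

Volume = 9557.437 mm³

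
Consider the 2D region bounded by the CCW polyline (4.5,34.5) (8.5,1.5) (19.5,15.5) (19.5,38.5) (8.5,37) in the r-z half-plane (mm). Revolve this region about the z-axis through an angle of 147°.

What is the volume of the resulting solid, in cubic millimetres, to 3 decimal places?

Profile (r,z), 5 vertices: (4.5,34.5) (8.5,1.5) (19.5,15.5) (19.5,38.5) (8.5,37)
edge 0: (4.5,34.5)→(8.5,1.5)  cross = 4.5·1.5 − 8.5·34.5 = -286.5000; (r_i+r_j)·cross = 13·-286.5000 = -3724.5000
edge 1: (8.5,1.5)→(19.5,15.5)  cross = 8.5·15.5 − 19.5·1.5 = 102.5000; (r_i+r_j)·cross = 28·102.5000 = 2870.0000
edge 2: (19.5,15.5)→(19.5,38.5)  cross = 19.5·38.5 − 19.5·15.5 = 448.5000; (r_i+r_j)·cross = 39·448.5000 = 17491.5000
edge 3: (19.5,38.5)→(8.5,37)  cross = 19.5·37 − 8.5·38.5 = 394.2500; (r_i+r_j)·cross = 28·394.2500 = 11039.0000
edge 4: (8.5,37)→(4.5,34.5)  cross = 8.5·34.5 − 4.5·37 = 126.7500; (r_i+r_j)·cross = 13·126.7500 = 1647.7500
Σcross = 785.5000 → A = |Σcross|/2 = 392.7500 mm²
Σ(r_i+r_j)·cross = 29323.7500 → first moment M = |Σ|/6 = 4887.2917
R_c = M/A = 4887.2917/392.7500 = 12.4438 mm
θ = 147° = 2.565634 rad
V = θ·R_c·A = 2.565634·12.4438·392.7500 = 12539.002 mm³

Volume = 12539.002 mm³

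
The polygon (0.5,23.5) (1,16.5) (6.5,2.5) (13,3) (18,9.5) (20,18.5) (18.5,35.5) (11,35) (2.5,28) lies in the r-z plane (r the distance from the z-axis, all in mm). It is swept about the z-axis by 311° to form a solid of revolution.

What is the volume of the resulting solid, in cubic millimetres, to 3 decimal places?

Volume = 28385.929 mm³

Profile (r,z), 9 vertices: (0.5,23.5) (1,16.5) (6.5,2.5) (13,3) (18,9.5) (20,18.5) (18.5,35.5) (11,35) (2.5,28)
edge 0: (0.5,23.5)→(1,16.5)  cross = 0.5·16.5 − 1·23.5 = -15.2500; (r_i+r_j)·cross = 1.5·-15.2500 = -22.8750
edge 1: (1,16.5)→(6.5,2.5)  cross = 1·2.5 − 6.5·16.5 = -104.7500; (r_i+r_j)·cross = 7.5·-104.7500 = -785.6250
edge 2: (6.5,2.5)→(13,3)  cross = 6.5·3 − 13·2.5 = -13.0000; (r_i+r_j)·cross = 19.5·-13.0000 = -253.5000
edge 3: (13,3)→(18,9.5)  cross = 13·9.5 − 18·3 = 69.5000; (r_i+r_j)·cross = 31·69.5000 = 2154.5000
edge 4: (18,9.5)→(20,18.5)  cross = 18·18.5 − 20·9.5 = 143.0000; (r_i+r_j)·cross = 38·143.0000 = 5434.0000
edge 5: (20,18.5)→(18.5,35.5)  cross = 20·35.5 − 18.5·18.5 = 367.7500; (r_i+r_j)·cross = 38.5·367.7500 = 14158.3750
edge 6: (18.5,35.5)→(11,35)  cross = 18.5·35 − 11·35.5 = 257.0000; (r_i+r_j)·cross = 29.5·257.0000 = 7581.5000
edge 7: (11,35)→(2.5,28)  cross = 11·28 − 2.5·35 = 220.5000; (r_i+r_j)·cross = 13.5·220.5000 = 2976.7500
edge 8: (2.5,28)→(0.5,23.5)  cross = 2.5·23.5 − 0.5·28 = 44.7500; (r_i+r_j)·cross = 3·44.7500 = 134.2500
Σcross = 969.5000 → A = |Σcross|/2 = 484.7500 mm²
Σ(r_i+r_j)·cross = 31377.3750 → first moment M = |Σ|/6 = 5229.5625
R_c = M/A = 5229.5625/484.7500 = 10.7882 mm
θ = 311° = 5.427974 rad
V = θ·R_c·A = 5.427974·10.7882·484.7500 = 28385.929 mm³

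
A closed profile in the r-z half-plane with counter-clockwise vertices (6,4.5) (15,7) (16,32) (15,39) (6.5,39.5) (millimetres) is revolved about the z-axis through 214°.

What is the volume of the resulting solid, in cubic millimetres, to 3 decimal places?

Profile (r,z), 5 vertices: (6,4.5) (15,7) (16,32) (15,39) (6.5,39.5)
edge 0: (6,4.5)→(15,7)  cross = 6·7 − 15·4.5 = -25.5000; (r_i+r_j)·cross = 21·-25.5000 = -535.5000
edge 1: (15,7)→(16,32)  cross = 15·32 − 16·7 = 368.0000; (r_i+r_j)·cross = 31·368.0000 = 11408.0000
edge 2: (16,32)→(15,39)  cross = 16·39 − 15·32 = 144.0000; (r_i+r_j)·cross = 31·144.0000 = 4464.0000
edge 3: (15,39)→(6.5,39.5)  cross = 15·39.5 − 6.5·39 = 339.0000; (r_i+r_j)·cross = 21.5·339.0000 = 7288.5000
edge 4: (6.5,39.5)→(6,4.5)  cross = 6.5·4.5 − 6·39.5 = -207.7500; (r_i+r_j)·cross = 12.5·-207.7500 = -2596.8750
Σcross = 617.7500 → A = |Σcross|/2 = 308.8750 mm²
Σ(r_i+r_j)·cross = 20028.1250 → first moment M = |Σ|/6 = 3338.0208
R_c = M/A = 3338.0208/308.8750 = 10.8070 mm
θ = 214° = 3.735005 rad
V = θ·R_c·A = 3.735005·10.8070·308.8750 = 12467.523 mm³

Volume = 12467.523 mm³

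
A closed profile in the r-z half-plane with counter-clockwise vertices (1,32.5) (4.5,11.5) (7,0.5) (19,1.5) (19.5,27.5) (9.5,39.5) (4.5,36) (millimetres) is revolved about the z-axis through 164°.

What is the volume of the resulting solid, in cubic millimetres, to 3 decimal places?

Volume = 16717.020 mm³

Profile (r,z), 7 vertices: (1,32.5) (4.5,11.5) (7,0.5) (19,1.5) (19.5,27.5) (9.5,39.5) (4.5,36)
edge 0: (1,32.5)→(4.5,11.5)  cross = 1·11.5 − 4.5·32.5 = -134.7500; (r_i+r_j)·cross = 5.5·-134.7500 = -741.1250
edge 1: (4.5,11.5)→(7,0.5)  cross = 4.5·0.5 − 7·11.5 = -78.2500; (r_i+r_j)·cross = 11.5·-78.2500 = -899.8750
edge 2: (7,0.5)→(19,1.5)  cross = 7·1.5 − 19·0.5 = 1.0000; (r_i+r_j)·cross = 26·1.0000 = 26.0000
edge 3: (19,1.5)→(19.5,27.5)  cross = 19·27.5 − 19.5·1.5 = 493.2500; (r_i+r_j)·cross = 38.5·493.2500 = 18990.1250
edge 4: (19.5,27.5)→(9.5,39.5)  cross = 19.5·39.5 − 9.5·27.5 = 509.0000; (r_i+r_j)·cross = 29·509.0000 = 14761.0000
edge 5: (9.5,39.5)→(4.5,36)  cross = 9.5·36 − 4.5·39.5 = 164.2500; (r_i+r_j)·cross = 14·164.2500 = 2299.5000
edge 6: (4.5,36)→(1,32.5)  cross = 4.5·32.5 − 1·36 = 110.2500; (r_i+r_j)·cross = 5.5·110.2500 = 606.3750
Σcross = 1064.7500 → A = |Σcross|/2 = 532.3750 mm²
Σ(r_i+r_j)·cross = 35042.0000 → first moment M = |Σ|/6 = 5840.3333
R_c = M/A = 5840.3333/532.3750 = 10.9703 mm
θ = 164° = 2.862340 rad
V = θ·R_c·A = 2.862340·10.9703·532.3750 = 16717.020 mm³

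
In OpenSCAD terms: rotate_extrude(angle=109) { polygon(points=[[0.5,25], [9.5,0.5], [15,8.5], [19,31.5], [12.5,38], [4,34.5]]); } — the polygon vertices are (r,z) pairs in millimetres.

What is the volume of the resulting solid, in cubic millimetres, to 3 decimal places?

Profile (r,z), 6 vertices: (0.5,25) (9.5,0.5) (15,8.5) (19,31.5) (12.5,38) (4,34.5)
edge 0: (0.5,25)→(9.5,0.5)  cross = 0.5·0.5 − 9.5·25 = -237.2500; (r_i+r_j)·cross = 10·-237.2500 = -2372.5000
edge 1: (9.5,0.5)→(15,8.5)  cross = 9.5·8.5 − 15·0.5 = 73.2500; (r_i+r_j)·cross = 24.5·73.2500 = 1794.6250
edge 2: (15,8.5)→(19,31.5)  cross = 15·31.5 − 19·8.5 = 311.0000; (r_i+r_j)·cross = 34·311.0000 = 10574.0000
edge 3: (19,31.5)→(12.5,38)  cross = 19·38 − 12.5·31.5 = 328.2500; (r_i+r_j)·cross = 31.5·328.2500 = 10339.8750
edge 4: (12.5,38)→(4,34.5)  cross = 12.5·34.5 − 4·38 = 279.2500; (r_i+r_j)·cross = 16.5·279.2500 = 4607.6250
edge 5: (4,34.5)→(0.5,25)  cross = 4·25 − 0.5·34.5 = 82.7500; (r_i+r_j)·cross = 4.5·82.7500 = 372.3750
Σcross = 837.2500 → A = |Σcross|/2 = 418.6250 mm²
Σ(r_i+r_j)·cross = 25316.0000 → first moment M = |Σ|/6 = 4219.3333
R_c = M/A = 4219.3333/418.6250 = 10.0790 mm
θ = 109° = 1.902409 rad
V = θ·R_c·A = 1.902409·10.0790·418.6250 = 8026.897 mm³

Volume = 8026.897 mm³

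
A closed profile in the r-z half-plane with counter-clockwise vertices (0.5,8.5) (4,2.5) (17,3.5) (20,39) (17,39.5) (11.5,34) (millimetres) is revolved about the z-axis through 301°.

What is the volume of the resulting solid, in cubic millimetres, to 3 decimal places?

Volume = 26608.679 mm³

Profile (r,z), 6 vertices: (0.5,8.5) (4,2.5) (17,3.5) (20,39) (17,39.5) (11.5,34)
edge 0: (0.5,8.5)→(4,2.5)  cross = 0.5·2.5 − 4·8.5 = -32.7500; (r_i+r_j)·cross = 4.5·-32.7500 = -147.3750
edge 1: (4,2.5)→(17,3.5)  cross = 4·3.5 − 17·2.5 = -28.5000; (r_i+r_j)·cross = 21·-28.5000 = -598.5000
edge 2: (17,3.5)→(20,39)  cross = 17·39 − 20·3.5 = 593.0000; (r_i+r_j)·cross = 37·593.0000 = 21941.0000
edge 3: (20,39)→(17,39.5)  cross = 20·39.5 − 17·39 = 127.0000; (r_i+r_j)·cross = 37·127.0000 = 4699.0000
edge 4: (17,39.5)→(11.5,34)  cross = 17·34 − 11.5·39.5 = 123.7500; (r_i+r_j)·cross = 28.5·123.7500 = 3526.8750
edge 5: (11.5,34)→(0.5,8.5)  cross = 11.5·8.5 − 0.5·34 = 80.7500; (r_i+r_j)·cross = 12·80.7500 = 969.0000
Σcross = 863.2500 → A = |Σcross|/2 = 431.6250 mm²
Σ(r_i+r_j)·cross = 30390.0000 → first moment M = |Σ|/6 = 5065.0000
R_c = M/A = 5065.0000/431.6250 = 11.7347 mm
θ = 301° = 5.253441 rad
V = θ·R_c·A = 5.253441·11.7347·431.6250 = 26608.679 mm³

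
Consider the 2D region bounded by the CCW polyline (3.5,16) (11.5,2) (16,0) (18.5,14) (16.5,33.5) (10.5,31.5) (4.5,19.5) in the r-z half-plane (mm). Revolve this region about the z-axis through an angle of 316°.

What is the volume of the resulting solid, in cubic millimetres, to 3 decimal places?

Volume = 21426.939 mm³

Profile (r,z), 7 vertices: (3.5,16) (11.5,2) (16,0) (18.5,14) (16.5,33.5) (10.5,31.5) (4.5,19.5)
edge 0: (3.5,16)→(11.5,2)  cross = 3.5·2 − 11.5·16 = -177.0000; (r_i+r_j)·cross = 15·-177.0000 = -2655.0000
edge 1: (11.5,2)→(16,0)  cross = 11.5·0 − 16·2 = -32.0000; (r_i+r_j)·cross = 27.5·-32.0000 = -880.0000
edge 2: (16,0)→(18.5,14)  cross = 16·14 − 18.5·0 = 224.0000; (r_i+r_j)·cross = 34.5·224.0000 = 7728.0000
edge 3: (18.5,14)→(16.5,33.5)  cross = 18.5·33.5 − 16.5·14 = 388.7500; (r_i+r_j)·cross = 35·388.7500 = 13606.2500
edge 4: (16.5,33.5)→(10.5,31.5)  cross = 16.5·31.5 − 10.5·33.5 = 168.0000; (r_i+r_j)·cross = 27·168.0000 = 4536.0000
edge 5: (10.5,31.5)→(4.5,19.5)  cross = 10.5·19.5 − 4.5·31.5 = 63.0000; (r_i+r_j)·cross = 15·63.0000 = 945.0000
edge 6: (4.5,19.5)→(3.5,16)  cross = 4.5·16 − 3.5·19.5 = 3.7500; (r_i+r_j)·cross = 8·3.7500 = 30.0000
Σcross = 638.5000 → A = |Σcross|/2 = 319.2500 mm²
Σ(r_i+r_j)·cross = 23310.2500 → first moment M = |Σ|/6 = 3885.0417
R_c = M/A = 3885.0417/319.2500 = 12.1693 mm
θ = 316° = 5.515240 rad
V = θ·R_c·A = 5.515240·12.1693·319.2500 = 21426.939 mm³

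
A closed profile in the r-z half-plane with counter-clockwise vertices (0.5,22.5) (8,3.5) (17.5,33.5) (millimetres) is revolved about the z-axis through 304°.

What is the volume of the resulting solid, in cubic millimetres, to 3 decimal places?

Profile (r,z), 3 vertices: (0.5,22.5) (8,3.5) (17.5,33.5)
edge 0: (0.5,22.5)→(8,3.5)  cross = 0.5·3.5 − 8·22.5 = -178.2500; (r_i+r_j)·cross = 8.5·-178.2500 = -1515.1250
edge 1: (8,3.5)→(17.5,33.5)  cross = 8·33.5 − 17.5·3.5 = 206.7500; (r_i+r_j)·cross = 25.5·206.7500 = 5272.1250
edge 2: (17.5,33.5)→(0.5,22.5)  cross = 17.5·22.5 − 0.5·33.5 = 377.0000; (r_i+r_j)·cross = 18·377.0000 = 6786.0000
Σcross = 405.5000 → A = |Σcross|/2 = 202.7500 mm²
Σ(r_i+r_j)·cross = 10543.0000 → first moment M = |Σ|/6 = 1757.1667
R_c = M/A = 1757.1667/202.7500 = 8.6667 mm
θ = 304° = 5.305801 rad
V = θ·R_c·A = 5.305801·8.6667·202.7500 = 9323.177 mm³

Volume = 9323.177 mm³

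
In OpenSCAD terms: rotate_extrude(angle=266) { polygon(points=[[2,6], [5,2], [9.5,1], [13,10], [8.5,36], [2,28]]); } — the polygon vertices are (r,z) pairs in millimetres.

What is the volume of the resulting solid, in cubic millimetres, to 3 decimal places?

Profile (r,z), 6 vertices: (2,6) (5,2) (9.5,1) (13,10) (8.5,36) (2,28)
edge 0: (2,6)→(5,2)  cross = 2·2 − 5·6 = -26.0000; (r_i+r_j)·cross = 7·-26.0000 = -182.0000
edge 1: (5,2)→(9.5,1)  cross = 5·1 − 9.5·2 = -14.0000; (r_i+r_j)·cross = 14.5·-14.0000 = -203.0000
edge 2: (9.5,1)→(13,10)  cross = 9.5·10 − 13·1 = 82.0000; (r_i+r_j)·cross = 22.5·82.0000 = 1845.0000
edge 3: (13,10)→(8.5,36)  cross = 13·36 − 8.5·10 = 383.0000; (r_i+r_j)·cross = 21.5·383.0000 = 8234.5000
edge 4: (8.5,36)→(2,28)  cross = 8.5·28 − 2·36 = 166.0000; (r_i+r_j)·cross = 10.5·166.0000 = 1743.0000
edge 5: (2,28)→(2,6)  cross = 2·6 − 2·28 = -44.0000; (r_i+r_j)·cross = 4·-44.0000 = -176.0000
Σcross = 547.0000 → A = |Σcross|/2 = 273.5000 mm²
Σ(r_i+r_j)·cross = 11261.5000 → first moment M = |Σ|/6 = 1876.9167
R_c = M/A = 1876.9167/273.5000 = 6.8626 mm
θ = 266° = 4.642576 rad
V = θ·R_c·A = 4.642576·6.8626·273.5000 = 8713.728 mm³

Volume = 8713.728 mm³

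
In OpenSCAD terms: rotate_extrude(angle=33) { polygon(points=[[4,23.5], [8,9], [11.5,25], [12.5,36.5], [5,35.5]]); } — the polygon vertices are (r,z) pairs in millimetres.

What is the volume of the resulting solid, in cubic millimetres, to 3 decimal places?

Volume = 670.332 mm³

Profile (r,z), 5 vertices: (4,23.5) (8,9) (11.5,25) (12.5,36.5) (5,35.5)
edge 0: (4,23.5)→(8,9)  cross = 4·9 − 8·23.5 = -152.0000; (r_i+r_j)·cross = 12·-152.0000 = -1824.0000
edge 1: (8,9)→(11.5,25)  cross = 8·25 − 11.5·9 = 96.5000; (r_i+r_j)·cross = 19.5·96.5000 = 1881.7500
edge 2: (11.5,25)→(12.5,36.5)  cross = 11.5·36.5 − 12.5·25 = 107.2500; (r_i+r_j)·cross = 24·107.2500 = 2574.0000
edge 3: (12.5,36.5)→(5,35.5)  cross = 12.5·35.5 − 5·36.5 = 261.2500; (r_i+r_j)·cross = 17.5·261.2500 = 4571.8750
edge 4: (5,35.5)→(4,23.5)  cross = 5·23.5 − 4·35.5 = -24.5000; (r_i+r_j)·cross = 9·-24.5000 = -220.5000
Σcross = 288.5000 → A = |Σcross|/2 = 144.2500 mm²
Σ(r_i+r_j)·cross = 6983.1250 → first moment M = |Σ|/6 = 1163.8542
R_c = M/A = 1163.8542/144.2500 = 8.0683 mm
θ = 33° = 0.575959 rad
V = θ·R_c·A = 0.575959·8.0683·144.2500 = 670.332 mm³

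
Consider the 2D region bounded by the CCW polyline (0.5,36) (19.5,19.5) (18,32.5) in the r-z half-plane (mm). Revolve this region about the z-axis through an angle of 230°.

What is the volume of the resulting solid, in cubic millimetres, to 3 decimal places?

Profile (r,z), 3 vertices: (0.5,36) (19.5,19.5) (18,32.5)
edge 0: (0.5,36)→(19.5,19.5)  cross = 0.5·19.5 − 19.5·36 = -692.2500; (r_i+r_j)·cross = 20·-692.2500 = -13845.0000
edge 1: (19.5,19.5)→(18,32.5)  cross = 19.5·32.5 − 18·19.5 = 282.7500; (r_i+r_j)·cross = 37.5·282.7500 = 10603.1250
edge 2: (18,32.5)→(0.5,36)  cross = 18·36 − 0.5·32.5 = 631.7500; (r_i+r_j)·cross = 18.5·631.7500 = 11687.3750
Σcross = 222.2500 → A = |Σcross|/2 = 111.1250 mm²
Σ(r_i+r_j)·cross = 8445.5000 → first moment M = |Σ|/6 = 1407.5833
R_c = M/A = 1407.5833/111.1250 = 12.6667 mm
θ = 230° = 4.014257 rad
V = θ·R_c·A = 4.014257·12.6667·111.1250 = 5650.402 mm³

Volume = 5650.402 mm³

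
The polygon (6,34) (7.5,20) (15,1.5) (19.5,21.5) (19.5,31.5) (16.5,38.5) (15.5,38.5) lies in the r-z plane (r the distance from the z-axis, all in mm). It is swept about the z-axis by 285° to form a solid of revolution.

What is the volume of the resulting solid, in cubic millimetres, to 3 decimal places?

Profile (r,z), 7 vertices: (6,34) (7.5,20) (15,1.5) (19.5,21.5) (19.5,31.5) (16.5,38.5) (15.5,38.5)
edge 0: (6,34)→(7.5,20)  cross = 6·20 − 7.5·34 = -135.0000; (r_i+r_j)·cross = 13.5·-135.0000 = -1822.5000
edge 1: (7.5,20)→(15,1.5)  cross = 7.5·1.5 − 15·20 = -288.7500; (r_i+r_j)·cross = 22.5·-288.7500 = -6496.8750
edge 2: (15,1.5)→(19.5,21.5)  cross = 15·21.5 − 19.5·1.5 = 293.2500; (r_i+r_j)·cross = 34.5·293.2500 = 10117.1250
edge 3: (19.5,21.5)→(19.5,31.5)  cross = 19.5·31.5 − 19.5·21.5 = 195.0000; (r_i+r_j)·cross = 39·195.0000 = 7605.0000
edge 4: (19.5,31.5)→(16.5,38.5)  cross = 19.5·38.5 − 16.5·31.5 = 231.0000; (r_i+r_j)·cross = 36·231.0000 = 8316.0000
edge 5: (16.5,38.5)→(15.5,38.5)  cross = 16.5·38.5 − 15.5·38.5 = 38.5000; (r_i+r_j)·cross = 32·38.5000 = 1232.0000
edge 6: (15.5,38.5)→(6,34)  cross = 15.5·34 − 6·38.5 = 296.0000; (r_i+r_j)·cross = 21.5·296.0000 = 6364.0000
Σcross = 630.0000 → A = |Σcross|/2 = 315.0000 mm²
Σ(r_i+r_j)·cross = 25314.7500 → first moment M = |Σ|/6 = 4219.1250
R_c = M/A = 4219.1250/315.0000 = 13.3940 mm
θ = 285° = 4.974188 rad
V = θ·R_c·A = 4.974188·13.3940·315.0000 = 20986.722 mm³

Volume = 20986.722 mm³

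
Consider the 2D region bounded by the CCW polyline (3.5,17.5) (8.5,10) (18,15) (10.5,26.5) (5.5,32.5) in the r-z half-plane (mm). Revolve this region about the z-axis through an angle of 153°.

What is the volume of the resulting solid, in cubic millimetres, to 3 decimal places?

Volume = 4147.950 mm³

Profile (r,z), 5 vertices: (3.5,17.5) (8.5,10) (18,15) (10.5,26.5) (5.5,32.5)
edge 0: (3.5,17.5)→(8.5,10)  cross = 3.5·10 − 8.5·17.5 = -113.7500; (r_i+r_j)·cross = 12·-113.7500 = -1365.0000
edge 1: (8.5,10)→(18,15)  cross = 8.5·15 − 18·10 = -52.5000; (r_i+r_j)·cross = 26.5·-52.5000 = -1391.2500
edge 2: (18,15)→(10.5,26.5)  cross = 18·26.5 − 10.5·15 = 319.5000; (r_i+r_j)·cross = 28.5·319.5000 = 9105.7500
edge 3: (10.5,26.5)→(5.5,32.5)  cross = 10.5·32.5 − 5.5·26.5 = 195.5000; (r_i+r_j)·cross = 16·195.5000 = 3128.0000
edge 4: (5.5,32.5)→(3.5,17.5)  cross = 5.5·17.5 − 3.5·32.5 = -17.5000; (r_i+r_j)·cross = 9·-17.5000 = -157.5000
Σcross = 331.2500 → A = |Σcross|/2 = 165.6250 mm²
Σ(r_i+r_j)·cross = 9320.0000 → first moment M = |Σ|/6 = 1553.3333
R_c = M/A = 1553.3333/165.6250 = 9.3786 mm
θ = 153° = 2.670354 rad
V = θ·R_c·A = 2.670354·9.3786·165.6250 = 4147.950 mm³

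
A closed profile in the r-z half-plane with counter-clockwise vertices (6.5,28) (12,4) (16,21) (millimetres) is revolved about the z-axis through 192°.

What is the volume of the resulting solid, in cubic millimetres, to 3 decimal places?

Profile (r,z), 3 vertices: (6.5,28) (12,4) (16,21)
edge 0: (6.5,28)→(12,4)  cross = 6.5·4 − 12·28 = -310.0000; (r_i+r_j)·cross = 18.5·-310.0000 = -5735.0000
edge 1: (12,4)→(16,21)  cross = 12·21 − 16·4 = 188.0000; (r_i+r_j)·cross = 28·188.0000 = 5264.0000
edge 2: (16,21)→(6.5,28)  cross = 16·28 − 6.5·21 = 311.5000; (r_i+r_j)·cross = 22.5·311.5000 = 7008.7500
Σcross = 189.5000 → A = |Σcross|/2 = 94.7500 mm²
Σ(r_i+r_j)·cross = 6537.7500 → first moment M = |Σ|/6 = 1089.6250
R_c = M/A = 1089.6250/94.7500 = 11.5000 mm
θ = 192° = 3.351032 rad
V = θ·R_c·A = 3.351032·11.5000·94.7500 = 3651.368 mm³

Volume = 3651.368 mm³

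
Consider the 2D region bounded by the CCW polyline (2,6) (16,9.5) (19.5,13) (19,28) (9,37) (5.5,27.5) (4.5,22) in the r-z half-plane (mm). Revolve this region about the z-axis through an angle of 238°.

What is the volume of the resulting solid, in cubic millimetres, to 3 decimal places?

Volume = 16657.852 mm³

Profile (r,z), 7 vertices: (2,6) (16,9.5) (19.5,13) (19,28) (9,37) (5.5,27.5) (4.5,22)
edge 0: (2,6)→(16,9.5)  cross = 2·9.5 − 16·6 = -77.0000; (r_i+r_j)·cross = 18·-77.0000 = -1386.0000
edge 1: (16,9.5)→(19.5,13)  cross = 16·13 − 19.5·9.5 = 22.7500; (r_i+r_j)·cross = 35.5·22.7500 = 807.6250
edge 2: (19.5,13)→(19,28)  cross = 19.5·28 − 19·13 = 299.0000; (r_i+r_j)·cross = 38.5·299.0000 = 11511.5000
edge 3: (19,28)→(9,37)  cross = 19·37 − 9·28 = 451.0000; (r_i+r_j)·cross = 28·451.0000 = 12628.0000
edge 4: (9,37)→(5.5,27.5)  cross = 9·27.5 − 5.5·37 = 44.0000; (r_i+r_j)·cross = 14.5·44.0000 = 638.0000
edge 5: (5.5,27.5)→(4.5,22)  cross = 5.5·22 − 4.5·27.5 = -2.7500; (r_i+r_j)·cross = 10·-2.7500 = -27.5000
edge 6: (4.5,22)→(2,6)  cross = 4.5·6 − 2·22 = -17.0000; (r_i+r_j)·cross = 6.5·-17.0000 = -110.5000
Σcross = 720.0000 → A = |Σcross|/2 = 360.0000 mm²
Σ(r_i+r_j)·cross = 24061.1250 → first moment M = |Σ|/6 = 4010.1875
R_c = M/A = 4010.1875/360.0000 = 11.1394 mm
θ = 238° = 4.153884 rad
V = θ·R_c·A = 4.153884·11.1394·360.0000 = 16657.852 mm³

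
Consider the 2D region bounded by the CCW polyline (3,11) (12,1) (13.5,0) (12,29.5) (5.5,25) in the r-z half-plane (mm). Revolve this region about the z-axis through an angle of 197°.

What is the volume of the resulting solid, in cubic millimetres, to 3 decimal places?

Profile (r,z), 5 vertices: (3,11) (12,1) (13.5,0) (12,29.5) (5.5,25)
edge 0: (3,11)→(12,1)  cross = 3·1 − 12·11 = -129.0000; (r_i+r_j)·cross = 15·-129.0000 = -1935.0000
edge 1: (12,1)→(13.5,0)  cross = 12·0 − 13.5·1 = -13.5000; (r_i+r_j)·cross = 25.5·-13.5000 = -344.2500
edge 2: (13.5,0)→(12,29.5)  cross = 13.5·29.5 − 12·0 = 398.2500; (r_i+r_j)·cross = 25.5·398.2500 = 10155.3750
edge 3: (12,29.5)→(5.5,25)  cross = 12·25 − 5.5·29.5 = 137.7500; (r_i+r_j)·cross = 17.5·137.7500 = 2410.6250
edge 4: (5.5,25)→(3,11)  cross = 5.5·11 − 3·25 = -14.5000; (r_i+r_j)·cross = 8.5·-14.5000 = -123.2500
Σcross = 379.0000 → A = |Σcross|/2 = 189.5000 mm²
Σ(r_i+r_j)·cross = 10163.5000 → first moment M = |Σ|/6 = 1693.9167
R_c = M/A = 1693.9167/189.5000 = 8.9389 mm
θ = 197° = 3.438299 rad
V = θ·R_c·A = 3.438299·8.9389·189.5000 = 5824.191 mm³

Volume = 5824.191 mm³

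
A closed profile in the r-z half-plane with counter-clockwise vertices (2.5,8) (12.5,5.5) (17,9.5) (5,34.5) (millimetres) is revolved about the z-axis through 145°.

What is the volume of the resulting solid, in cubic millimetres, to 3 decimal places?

Volume = 4623.744 mm³

Profile (r,z), 4 vertices: (2.5,8) (12.5,5.5) (17,9.5) (5,34.5)
edge 0: (2.5,8)→(12.5,5.5)  cross = 2.5·5.5 − 12.5·8 = -86.2500; (r_i+r_j)·cross = 15·-86.2500 = -1293.7500
edge 1: (12.5,5.5)→(17,9.5)  cross = 12.5·9.5 − 17·5.5 = 25.2500; (r_i+r_j)·cross = 29.5·25.2500 = 744.8750
edge 2: (17,9.5)→(5,34.5)  cross = 17·34.5 − 5·9.5 = 539.0000; (r_i+r_j)·cross = 22·539.0000 = 11858.0000
edge 3: (5,34.5)→(2.5,8)  cross = 5·8 − 2.5·34.5 = -46.2500; (r_i+r_j)·cross = 7.5·-46.2500 = -346.8750
Σcross = 431.7500 → A = |Σcross|/2 = 215.8750 mm²
Σ(r_i+r_j)·cross = 10962.2500 → first moment M = |Σ|/6 = 1827.0417
R_c = M/A = 1827.0417/215.8750 = 8.4634 mm
θ = 145° = 2.530727 rad
V = θ·R_c·A = 2.530727·8.4634·215.8750 = 4623.744 mm³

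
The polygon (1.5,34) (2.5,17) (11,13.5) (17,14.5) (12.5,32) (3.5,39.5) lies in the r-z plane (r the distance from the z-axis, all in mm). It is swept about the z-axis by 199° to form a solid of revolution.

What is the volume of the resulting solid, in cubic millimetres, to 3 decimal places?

Volume = 7433.238 mm³

Profile (r,z), 6 vertices: (1.5,34) (2.5,17) (11,13.5) (17,14.5) (12.5,32) (3.5,39.5)
edge 0: (1.5,34)→(2.5,17)  cross = 1.5·17 − 2.5·34 = -59.5000; (r_i+r_j)·cross = 4·-59.5000 = -238.0000
edge 1: (2.5,17)→(11,13.5)  cross = 2.5·13.5 − 11·17 = -153.2500; (r_i+r_j)·cross = 13.5·-153.2500 = -2068.8750
edge 2: (11,13.5)→(17,14.5)  cross = 11·14.5 − 17·13.5 = -70.0000; (r_i+r_j)·cross = 28·-70.0000 = -1960.0000
edge 3: (17,14.5)→(12.5,32)  cross = 17·32 − 12.5·14.5 = 362.7500; (r_i+r_j)·cross = 29.5·362.7500 = 10701.1250
edge 4: (12.5,32)→(3.5,39.5)  cross = 12.5·39.5 − 3.5·32 = 381.7500; (r_i+r_j)·cross = 16·381.7500 = 6108.0000
edge 5: (3.5,39.5)→(1.5,34)  cross = 3.5·34 − 1.5·39.5 = 59.7500; (r_i+r_j)·cross = 5·59.7500 = 298.7500
Σcross = 521.5000 → A = |Σcross|/2 = 260.7500 mm²
Σ(r_i+r_j)·cross = 12841.0000 → first moment M = |Σ|/6 = 2140.1667
R_c = M/A = 2140.1667/260.7500 = 8.2077 mm
θ = 199° = 3.473205 rad
V = θ·R_c·A = 3.473205·8.2077·260.7500 = 7433.238 mm³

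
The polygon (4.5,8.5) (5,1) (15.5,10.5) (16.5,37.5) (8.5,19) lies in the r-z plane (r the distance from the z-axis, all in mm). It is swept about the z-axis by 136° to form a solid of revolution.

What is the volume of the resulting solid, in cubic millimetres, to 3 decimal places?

Volume = 5202.245 mm³

Profile (r,z), 5 vertices: (4.5,8.5) (5,1) (15.5,10.5) (16.5,37.5) (8.5,19)
edge 0: (4.5,8.5)→(5,1)  cross = 4.5·1 − 5·8.5 = -38.0000; (r_i+r_j)·cross = 9.5·-38.0000 = -361.0000
edge 1: (5,1)→(15.5,10.5)  cross = 5·10.5 − 15.5·1 = 37.0000; (r_i+r_j)·cross = 20.5·37.0000 = 758.5000
edge 2: (15.5,10.5)→(16.5,37.5)  cross = 15.5·37.5 − 16.5·10.5 = 408.0000; (r_i+r_j)·cross = 32·408.0000 = 13056.0000
edge 3: (16.5,37.5)→(8.5,19)  cross = 16.5·19 − 8.5·37.5 = -5.2500; (r_i+r_j)·cross = 25·-5.2500 = -131.2500
edge 4: (8.5,19)→(4.5,8.5)  cross = 8.5·8.5 − 4.5·19 = -13.2500; (r_i+r_j)·cross = 13·-13.2500 = -172.2500
Σcross = 388.5000 → A = |Σcross|/2 = 194.2500 mm²
Σ(r_i+r_j)·cross = 13150.0000 → first moment M = |Σ|/6 = 2191.6667
R_c = M/A = 2191.6667/194.2500 = 11.2827 mm
θ = 136° = 2.373648 rad
V = θ·R_c·A = 2.373648·11.2827·194.2500 = 5202.245 mm³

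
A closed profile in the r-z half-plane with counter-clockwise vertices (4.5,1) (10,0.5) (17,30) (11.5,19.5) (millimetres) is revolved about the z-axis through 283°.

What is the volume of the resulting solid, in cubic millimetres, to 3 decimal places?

Profile (r,z), 4 vertices: (4.5,1) (10,0.5) (17,30) (11.5,19.5)
edge 0: (4.5,1)→(10,0.5)  cross = 4.5·0.5 − 10·1 = -7.7500; (r_i+r_j)·cross = 14.5·-7.7500 = -112.3750
edge 1: (10,0.5)→(17,30)  cross = 10·30 − 17·0.5 = 291.5000; (r_i+r_j)·cross = 27·291.5000 = 7870.5000
edge 2: (17,30)→(11.5,19.5)  cross = 17·19.5 − 11.5·30 = -13.5000; (r_i+r_j)·cross = 28.5·-13.5000 = -384.7500
edge 3: (11.5,19.5)→(4.5,1)  cross = 11.5·1 − 4.5·19.5 = -76.2500; (r_i+r_j)·cross = 16·-76.2500 = -1220.0000
Σcross = 194.0000 → A = |Σcross|/2 = 97.0000 mm²
Σ(r_i+r_j)·cross = 6153.3750 → first moment M = |Σ|/6 = 1025.5625
R_c = M/A = 1025.5625/97.0000 = 10.5728 mm
θ = 283° = 4.939282 rad
V = θ·R_c·A = 4.939282·10.5728·97.0000 = 5065.542 mm³

Volume = 5065.542 mm³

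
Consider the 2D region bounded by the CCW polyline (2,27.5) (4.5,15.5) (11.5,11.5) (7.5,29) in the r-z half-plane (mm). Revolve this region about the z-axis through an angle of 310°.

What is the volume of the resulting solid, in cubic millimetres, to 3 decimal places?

Profile (r,z), 4 vertices: (2,27.5) (4.5,15.5) (11.5,11.5) (7.5,29)
edge 0: (2,27.5)→(4.5,15.5)  cross = 2·15.5 − 4.5·27.5 = -92.7500; (r_i+r_j)·cross = 6.5·-92.7500 = -602.8750
edge 1: (4.5,15.5)→(11.5,11.5)  cross = 4.5·11.5 − 11.5·15.5 = -126.5000; (r_i+r_j)·cross = 16·-126.5000 = -2024.0000
edge 2: (11.5,11.5)→(7.5,29)  cross = 11.5·29 − 7.5·11.5 = 247.2500; (r_i+r_j)·cross = 19·247.2500 = 4697.7500
edge 3: (7.5,29)→(2,27.5)  cross = 7.5·27.5 − 2·29 = 148.2500; (r_i+r_j)·cross = 9.5·148.2500 = 1408.3750
Σcross = 176.2500 → A = |Σcross|/2 = 88.1250 mm²
Σ(r_i+r_j)·cross = 3479.2500 → first moment M = |Σ|/6 = 579.8750
R_c = M/A = 579.8750/88.1250 = 6.5801 mm
θ = 310° = 5.410521 rad
V = θ·R_c·A = 5.410521·6.5801·88.1250 = 3137.426 mm³

Volume = 3137.426 mm³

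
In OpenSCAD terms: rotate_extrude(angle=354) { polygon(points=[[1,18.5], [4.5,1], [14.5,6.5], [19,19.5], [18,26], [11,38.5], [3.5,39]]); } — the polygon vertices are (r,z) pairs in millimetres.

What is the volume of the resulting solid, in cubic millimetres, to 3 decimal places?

Profile (r,z), 7 vertices: (1,18.5) (4.5,1) (14.5,6.5) (19,19.5) (18,26) (11,38.5) (3.5,39)
edge 0: (1,18.5)→(4.5,1)  cross = 1·1 − 4.5·18.5 = -82.2500; (r_i+r_j)·cross = 5.5·-82.2500 = -452.3750
edge 1: (4.5,1)→(14.5,6.5)  cross = 4.5·6.5 − 14.5·1 = 14.7500; (r_i+r_j)·cross = 19·14.7500 = 280.2500
edge 2: (14.5,6.5)→(19,19.5)  cross = 14.5·19.5 − 19·6.5 = 159.2500; (r_i+r_j)·cross = 33.5·159.2500 = 5334.8750
edge 3: (19,19.5)→(18,26)  cross = 19·26 − 18·19.5 = 143.0000; (r_i+r_j)·cross = 37·143.0000 = 5291.0000
edge 4: (18,26)→(11,38.5)  cross = 18·38.5 − 11·26 = 407.0000; (r_i+r_j)·cross = 29·407.0000 = 11803.0000
edge 5: (11,38.5)→(3.5,39)  cross = 11·39 − 3.5·38.5 = 294.2500; (r_i+r_j)·cross = 14.5·294.2500 = 4266.6250
edge 6: (3.5,39)→(1,18.5)  cross = 3.5·18.5 − 1·39 = 25.7500; (r_i+r_j)·cross = 4.5·25.7500 = 115.8750
Σcross = 961.7500 → A = |Σcross|/2 = 480.8750 mm²
Σ(r_i+r_j)·cross = 26639.2500 → first moment M = |Σ|/6 = 4439.8750
R_c = M/A = 4439.8750/480.8750 = 9.2329 mm
θ = 354° = 6.178466 rad
V = θ·R_c·A = 6.178466·9.2329·480.8750 = 27431.615 mm³

Volume = 27431.615 mm³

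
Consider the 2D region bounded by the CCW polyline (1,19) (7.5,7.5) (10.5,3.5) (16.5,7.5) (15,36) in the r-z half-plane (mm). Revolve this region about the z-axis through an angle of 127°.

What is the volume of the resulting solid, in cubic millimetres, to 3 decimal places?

Volume = 6511.446 mm³

Profile (r,z), 5 vertices: (1,19) (7.5,7.5) (10.5,3.5) (16.5,7.5) (15,36)
edge 0: (1,19)→(7.5,7.5)  cross = 1·7.5 − 7.5·19 = -135.0000; (r_i+r_j)·cross = 8.5·-135.0000 = -1147.5000
edge 1: (7.5,7.5)→(10.5,3.5)  cross = 7.5·3.5 − 10.5·7.5 = -52.5000; (r_i+r_j)·cross = 18·-52.5000 = -945.0000
edge 2: (10.5,3.5)→(16.5,7.5)  cross = 10.5·7.5 − 16.5·3.5 = 21.0000; (r_i+r_j)·cross = 27·21.0000 = 567.0000
edge 3: (16.5,7.5)→(15,36)  cross = 16.5·36 − 15·7.5 = 481.5000; (r_i+r_j)·cross = 31.5·481.5000 = 15167.2500
edge 4: (15,36)→(1,19)  cross = 15·19 − 1·36 = 249.0000; (r_i+r_j)·cross = 16·249.0000 = 3984.0000
Σcross = 564.0000 → A = |Σcross|/2 = 282.0000 mm²
Σ(r_i+r_j)·cross = 17625.7500 → first moment M = |Σ|/6 = 2937.6250
R_c = M/A = 2937.6250/282.0000 = 10.4171 mm
θ = 127° = 2.216568 rad
V = θ·R_c·A = 2.216568·10.4171·282.0000 = 6511.446 mm³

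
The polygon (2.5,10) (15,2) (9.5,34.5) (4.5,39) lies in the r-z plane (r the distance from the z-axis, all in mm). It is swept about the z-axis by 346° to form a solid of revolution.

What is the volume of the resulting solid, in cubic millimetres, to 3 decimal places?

Profile (r,z), 4 vertices: (2.5,10) (15,2) (9.5,34.5) (4.5,39)
edge 0: (2.5,10)→(15,2)  cross = 2.5·2 − 15·10 = -145.0000; (r_i+r_j)·cross = 17.5·-145.0000 = -2537.5000
edge 1: (15,2)→(9.5,34.5)  cross = 15·34.5 − 9.5·2 = 498.5000; (r_i+r_j)·cross = 24.5·498.5000 = 12213.2500
edge 2: (9.5,34.5)→(4.5,39)  cross = 9.5·39 − 4.5·34.5 = 215.2500; (r_i+r_j)·cross = 14·215.2500 = 3013.5000
edge 3: (4.5,39)→(2.5,10)  cross = 4.5·10 − 2.5·39 = -52.5000; (r_i+r_j)·cross = 7·-52.5000 = -367.5000
Σcross = 516.2500 → A = |Σcross|/2 = 258.1250 mm²
Σ(r_i+r_j)·cross = 12321.7500 → first moment M = |Σ|/6 = 2053.6250
R_c = M/A = 2053.6250/258.1250 = 7.9559 mm
θ = 346° = 6.038839 rad
V = θ·R_c·A = 6.038839·7.9559·258.1250 = 12401.511 mm³

Volume = 12401.511 mm³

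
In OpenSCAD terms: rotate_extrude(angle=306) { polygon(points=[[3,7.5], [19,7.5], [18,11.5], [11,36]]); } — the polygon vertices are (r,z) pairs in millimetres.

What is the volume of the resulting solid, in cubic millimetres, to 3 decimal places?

Volume = 13544.034 mm³

Profile (r,z), 4 vertices: (3,7.5) (19,7.5) (18,11.5) (11,36)
edge 0: (3,7.5)→(19,7.5)  cross = 3·7.5 − 19·7.5 = -120.0000; (r_i+r_j)·cross = 22·-120.0000 = -2640.0000
edge 1: (19,7.5)→(18,11.5)  cross = 19·11.5 − 18·7.5 = 83.5000; (r_i+r_j)·cross = 37·83.5000 = 3089.5000
edge 2: (18,11.5)→(11,36)  cross = 18·36 − 11·11.5 = 521.5000; (r_i+r_j)·cross = 29·521.5000 = 15123.5000
edge 3: (11,36)→(3,7.5)  cross = 11·7.5 − 3·36 = -25.5000; (r_i+r_j)·cross = 14·-25.5000 = -357.0000
Σcross = 459.5000 → A = |Σcross|/2 = 229.7500 mm²
Σ(r_i+r_j)·cross = 15216.0000 → first moment M = |Σ|/6 = 2536.0000
R_c = M/A = 2536.0000/229.7500 = 11.0381 mm
θ = 306° = 5.340708 rad
V = θ·R_c·A = 5.340708·11.0381·229.7500 = 13544.034 mm³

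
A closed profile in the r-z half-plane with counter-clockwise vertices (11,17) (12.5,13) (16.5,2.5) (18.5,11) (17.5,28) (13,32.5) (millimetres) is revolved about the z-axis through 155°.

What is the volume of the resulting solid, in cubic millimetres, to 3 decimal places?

Volume = 5623.842 mm³

Profile (r,z), 6 vertices: (11,17) (12.5,13) (16.5,2.5) (18.5,11) (17.5,28) (13,32.5)
edge 0: (11,17)→(12.5,13)  cross = 11·13 − 12.5·17 = -69.5000; (r_i+r_j)·cross = 23.5·-69.5000 = -1633.2500
edge 1: (12.5,13)→(16.5,2.5)  cross = 12.5·2.5 − 16.5·13 = -183.2500; (r_i+r_j)·cross = 29·-183.2500 = -5314.2500
edge 2: (16.5,2.5)→(18.5,11)  cross = 16.5·11 − 18.5·2.5 = 135.2500; (r_i+r_j)·cross = 35·135.2500 = 4733.7500
edge 3: (18.5,11)→(17.5,28)  cross = 18.5·28 − 17.5·11 = 325.5000; (r_i+r_j)·cross = 36·325.5000 = 11718.0000
edge 4: (17.5,28)→(13,32.5)  cross = 17.5·32.5 − 13·28 = 204.7500; (r_i+r_j)·cross = 30.5·204.7500 = 6244.8750
edge 5: (13,32.5)→(11,17)  cross = 13·17 − 11·32.5 = -136.5000; (r_i+r_j)·cross = 24·-136.5000 = -3276.0000
Σcross = 276.2500 → A = |Σcross|/2 = 138.1250 mm²
Σ(r_i+r_j)·cross = 12473.1250 → first moment M = |Σ|/6 = 2078.8542
R_c = M/A = 2078.8542/138.1250 = 15.0505 mm
θ = 155° = 2.705260 rad
V = θ·R_c·A = 2.705260·15.0505·138.1250 = 5623.842 mm³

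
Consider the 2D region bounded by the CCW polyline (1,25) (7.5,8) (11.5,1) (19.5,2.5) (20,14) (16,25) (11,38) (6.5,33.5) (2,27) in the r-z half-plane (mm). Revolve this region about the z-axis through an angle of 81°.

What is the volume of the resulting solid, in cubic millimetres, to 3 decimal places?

Profile (r,z), 9 vertices: (1,25) (7.5,8) (11.5,1) (19.5,2.5) (20,14) (16,25) (11,38) (6.5,33.5) (2,27)
edge 0: (1,25)→(7.5,8)  cross = 1·8 − 7.5·25 = -179.5000; (r_i+r_j)·cross = 8.5·-179.5000 = -1525.7500
edge 1: (7.5,8)→(11.5,1)  cross = 7.5·1 − 11.5·8 = -84.5000; (r_i+r_j)·cross = 19·-84.5000 = -1605.5000
edge 2: (11.5,1)→(19.5,2.5)  cross = 11.5·2.5 − 19.5·1 = 9.2500; (r_i+r_j)·cross = 31·9.2500 = 286.7500
edge 3: (19.5,2.5)→(20,14)  cross = 19.5·14 − 20·2.5 = 223.0000; (r_i+r_j)·cross = 39.5·223.0000 = 8808.5000
edge 4: (20,14)→(16,25)  cross = 20·25 − 16·14 = 276.0000; (r_i+r_j)·cross = 36·276.0000 = 9936.0000
edge 5: (16,25)→(11,38)  cross = 16·38 − 11·25 = 333.0000; (r_i+r_j)·cross = 27·333.0000 = 8991.0000
edge 6: (11,38)→(6.5,33.5)  cross = 11·33.5 − 6.5·38 = 121.5000; (r_i+r_j)·cross = 17.5·121.5000 = 2126.2500
edge 7: (6.5,33.5)→(2,27)  cross = 6.5·27 − 2·33.5 = 108.5000; (r_i+r_j)·cross = 8.5·108.5000 = 922.2500
edge 8: (2,27)→(1,25)  cross = 2·25 − 1·27 = 23.0000; (r_i+r_j)·cross = 3·23.0000 = 69.0000
Σcross = 830.2500 → A = |Σcross|/2 = 415.1250 mm²
Σ(r_i+r_j)·cross = 28008.5000 → first moment M = |Σ|/6 = 4668.0833
R_c = M/A = 4668.0833/415.1250 = 11.2450 mm
θ = 81° = 1.413717 rad
V = θ·R_c·A = 1.413717·11.2450·415.1250 = 6599.347 mm³

Volume = 6599.347 mm³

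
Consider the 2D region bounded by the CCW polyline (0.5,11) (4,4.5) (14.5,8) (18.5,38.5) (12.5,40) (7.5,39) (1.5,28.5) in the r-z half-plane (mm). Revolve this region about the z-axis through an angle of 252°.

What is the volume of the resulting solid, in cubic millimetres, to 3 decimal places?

Volume = 18991.739 mm³

Profile (r,z), 7 vertices: (0.5,11) (4,4.5) (14.5,8) (18.5,38.5) (12.5,40) (7.5,39) (1.5,28.5)
edge 0: (0.5,11)→(4,4.5)  cross = 0.5·4.5 − 4·11 = -41.7500; (r_i+r_j)·cross = 4.5·-41.7500 = -187.8750
edge 1: (4,4.5)→(14.5,8)  cross = 4·8 − 14.5·4.5 = -33.2500; (r_i+r_j)·cross = 18.5·-33.2500 = -615.1250
edge 2: (14.5,8)→(18.5,38.5)  cross = 14.5·38.5 − 18.5·8 = 410.2500; (r_i+r_j)·cross = 33·410.2500 = 13538.2500
edge 3: (18.5,38.5)→(12.5,40)  cross = 18.5·40 − 12.5·38.5 = 258.7500; (r_i+r_j)·cross = 31·258.7500 = 8021.2500
edge 4: (12.5,40)→(7.5,39)  cross = 12.5·39 − 7.5·40 = 187.5000; (r_i+r_j)·cross = 20·187.5000 = 3750.0000
edge 5: (7.5,39)→(1.5,28.5)  cross = 7.5·28.5 − 1.5·39 = 155.2500; (r_i+r_j)·cross = 9·155.2500 = 1397.2500
edge 6: (1.5,28.5)→(0.5,11)  cross = 1.5·11 − 0.5·28.5 = 2.2500; (r_i+r_j)·cross = 2·2.2500 = 4.5000
Σcross = 939.0000 → A = |Σcross|/2 = 469.5000 mm²
Σ(r_i+r_j)·cross = 25908.2500 → first moment M = |Σ|/6 = 4318.0417
R_c = M/A = 4318.0417/469.5000 = 9.1971 mm
θ = 252° = 4.398230 rad
V = θ·R_c·A = 4.398230·9.1971·469.5000 = 18991.739 mm³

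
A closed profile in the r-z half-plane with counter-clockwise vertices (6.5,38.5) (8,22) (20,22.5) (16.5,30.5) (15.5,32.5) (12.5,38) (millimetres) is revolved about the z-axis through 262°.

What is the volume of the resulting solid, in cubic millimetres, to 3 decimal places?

Profile (r,z), 6 vertices: (6.5,38.5) (8,22) (20,22.5) (16.5,30.5) (15.5,32.5) (12.5,38)
edge 0: (6.5,38.5)→(8,22)  cross = 6.5·22 − 8·38.5 = -165.0000; (r_i+r_j)·cross = 14.5·-165.0000 = -2392.5000
edge 1: (8,22)→(20,22.5)  cross = 8·22.5 − 20·22 = -260.0000; (r_i+r_j)·cross = 28·-260.0000 = -7280.0000
edge 2: (20,22.5)→(16.5,30.5)  cross = 20·30.5 − 16.5·22.5 = 238.7500; (r_i+r_j)·cross = 36.5·238.7500 = 8714.3750
edge 3: (16.5,30.5)→(15.5,32.5)  cross = 16.5·32.5 − 15.5·30.5 = 63.5000; (r_i+r_j)·cross = 32·63.5000 = 2032.0000
edge 4: (15.5,32.5)→(12.5,38)  cross = 15.5·38 − 12.5·32.5 = 182.7500; (r_i+r_j)·cross = 28·182.7500 = 5117.0000
edge 5: (12.5,38)→(6.5,38.5)  cross = 12.5·38.5 − 6.5·38 = 234.2500; (r_i+r_j)·cross = 19·234.2500 = 4450.7500
Σcross = 294.2500 → A = |Σcross|/2 = 147.1250 mm²
Σ(r_i+r_j)·cross = 10641.6250 → first moment M = |Σ|/6 = 1773.6042
R_c = M/A = 1773.6042/147.1250 = 12.0551 mm
θ = 262° = 4.572763 rad
V = θ·R_c·A = 4.572763·12.0551·147.1250 = 8110.271 mm³

Volume = 8110.271 mm³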